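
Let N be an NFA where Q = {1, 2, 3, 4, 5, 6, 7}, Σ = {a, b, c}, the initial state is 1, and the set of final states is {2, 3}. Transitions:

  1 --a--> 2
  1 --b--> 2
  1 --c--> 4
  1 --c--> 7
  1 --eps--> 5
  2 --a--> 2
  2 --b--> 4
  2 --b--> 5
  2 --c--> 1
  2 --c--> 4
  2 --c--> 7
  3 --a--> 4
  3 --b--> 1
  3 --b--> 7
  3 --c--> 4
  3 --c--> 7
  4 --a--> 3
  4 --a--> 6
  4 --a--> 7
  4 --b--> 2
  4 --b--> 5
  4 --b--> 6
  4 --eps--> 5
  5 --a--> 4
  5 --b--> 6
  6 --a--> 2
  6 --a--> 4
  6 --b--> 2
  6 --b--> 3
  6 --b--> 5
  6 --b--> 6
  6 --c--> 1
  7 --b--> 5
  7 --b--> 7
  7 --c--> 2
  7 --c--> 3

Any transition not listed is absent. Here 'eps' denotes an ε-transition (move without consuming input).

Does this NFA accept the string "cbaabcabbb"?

Yes

Start: ε-closure({1}) = {1, 5}.
Read 'c': {1, 5} → {4, 5, 7}.
Read 'b': {4, 5, 7} → {2, 5, 6, 7}.
Read 'a': {2, 5, 6, 7} → {2, 4, 5}.
Read 'a': {2, 4, 5} → {2, 3, 4, 5, 6, 7}.
Read 'b': {2, 3, 4, 5, 6, 7} → {1, 2, 3, 4, 5, 6, 7}.
Read 'c': {1, 2, 3, 4, 5, 6, 7} → {1, 2, 3, 4, 5, 7}.
Read 'a': {1, 2, 3, 4, 5, 7} → {2, 3, 4, 5, 6, 7}.
Read 'b': {2, 3, 4, 5, 6, 7} → {1, 2, 3, 4, 5, 6, 7}.
Read 'b': {1, 2, 3, 4, 5, 6, 7} → {1, 2, 3, 4, 5, 6, 7}.
Read 'b': {1, 2, 3, 4, 5, 6, 7} → {1, 2, 3, 4, 5, 6, 7}.
The final set {1, 2, 3, 4, 5, 6, 7} contains the accepting states 2, 3.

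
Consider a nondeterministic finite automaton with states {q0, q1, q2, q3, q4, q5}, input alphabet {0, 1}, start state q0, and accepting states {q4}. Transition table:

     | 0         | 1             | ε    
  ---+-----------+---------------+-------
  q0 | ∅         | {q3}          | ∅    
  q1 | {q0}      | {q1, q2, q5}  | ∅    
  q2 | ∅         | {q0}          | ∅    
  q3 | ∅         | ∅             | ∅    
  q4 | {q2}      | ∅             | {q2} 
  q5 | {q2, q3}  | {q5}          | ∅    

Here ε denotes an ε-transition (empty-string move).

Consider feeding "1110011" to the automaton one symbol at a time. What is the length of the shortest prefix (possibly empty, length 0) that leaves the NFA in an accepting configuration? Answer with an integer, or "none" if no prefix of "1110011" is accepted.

Start in {q0}.
Read '1': {q0} → {q3}.
Read '1': {q3} → ∅.
The set is empty and remains empty for the remaining 5 symbols.
No reachable set along the way intersects F.

none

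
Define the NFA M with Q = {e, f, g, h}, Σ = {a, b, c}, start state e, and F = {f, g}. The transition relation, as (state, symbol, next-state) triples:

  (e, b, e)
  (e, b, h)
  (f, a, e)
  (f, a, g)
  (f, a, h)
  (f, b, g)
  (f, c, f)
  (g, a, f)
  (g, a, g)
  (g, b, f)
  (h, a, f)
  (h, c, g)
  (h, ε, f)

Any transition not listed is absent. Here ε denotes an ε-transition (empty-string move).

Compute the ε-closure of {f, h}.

{f, h}

Begin with {f, h}.
No ε-moves leave this set, so the closure equals the set itself.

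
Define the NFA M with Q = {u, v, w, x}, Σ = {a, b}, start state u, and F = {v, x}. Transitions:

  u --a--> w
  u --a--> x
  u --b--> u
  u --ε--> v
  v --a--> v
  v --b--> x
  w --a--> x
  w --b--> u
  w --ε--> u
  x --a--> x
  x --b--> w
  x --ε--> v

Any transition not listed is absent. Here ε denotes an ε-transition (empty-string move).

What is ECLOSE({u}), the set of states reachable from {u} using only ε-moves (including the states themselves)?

{u, v}

Begin with {u}.
ε-move u → v; add v.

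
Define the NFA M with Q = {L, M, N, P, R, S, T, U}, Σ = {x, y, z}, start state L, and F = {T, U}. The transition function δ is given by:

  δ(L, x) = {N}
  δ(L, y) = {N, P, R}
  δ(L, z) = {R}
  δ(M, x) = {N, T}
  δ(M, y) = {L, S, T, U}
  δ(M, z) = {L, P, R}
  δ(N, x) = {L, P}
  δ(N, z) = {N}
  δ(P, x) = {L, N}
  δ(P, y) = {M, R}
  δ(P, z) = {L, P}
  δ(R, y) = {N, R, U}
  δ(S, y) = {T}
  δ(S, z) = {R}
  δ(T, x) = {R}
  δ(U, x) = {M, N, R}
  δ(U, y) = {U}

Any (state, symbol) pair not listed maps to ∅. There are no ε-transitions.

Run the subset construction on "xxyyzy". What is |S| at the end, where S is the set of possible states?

Start in {L}.
Read 'x': {L} → {N}.
Read 'x': {N} → {L, P}.
Read 'y': {L, P} → {M, N, P, R}.
Read 'y': {M, N, P, R} → {L, M, N, R, S, T, U}.
Read 'z': {L, M, N, R, S, T, U} → {L, N, P, R}.
Read 'y': {L, N, P, R} → {M, N, P, R, U}.
That set has 5 states.

5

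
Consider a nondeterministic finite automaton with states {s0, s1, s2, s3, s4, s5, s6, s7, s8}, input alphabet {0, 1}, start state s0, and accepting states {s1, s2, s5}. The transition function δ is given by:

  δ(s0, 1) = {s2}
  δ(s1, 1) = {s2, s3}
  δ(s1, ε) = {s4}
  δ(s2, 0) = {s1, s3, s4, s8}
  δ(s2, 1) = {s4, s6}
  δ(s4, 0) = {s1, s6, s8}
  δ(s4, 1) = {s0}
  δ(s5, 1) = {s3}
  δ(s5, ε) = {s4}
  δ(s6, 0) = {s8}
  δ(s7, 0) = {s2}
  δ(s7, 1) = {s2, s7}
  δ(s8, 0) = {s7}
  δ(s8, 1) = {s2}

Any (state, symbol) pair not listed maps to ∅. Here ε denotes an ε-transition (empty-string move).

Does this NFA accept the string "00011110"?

No

Start in {s0}.
Read '0': {s0} → ∅.
The set is empty and remains empty for the remaining 7 symbols.
The final set ∅ contains no accepting state.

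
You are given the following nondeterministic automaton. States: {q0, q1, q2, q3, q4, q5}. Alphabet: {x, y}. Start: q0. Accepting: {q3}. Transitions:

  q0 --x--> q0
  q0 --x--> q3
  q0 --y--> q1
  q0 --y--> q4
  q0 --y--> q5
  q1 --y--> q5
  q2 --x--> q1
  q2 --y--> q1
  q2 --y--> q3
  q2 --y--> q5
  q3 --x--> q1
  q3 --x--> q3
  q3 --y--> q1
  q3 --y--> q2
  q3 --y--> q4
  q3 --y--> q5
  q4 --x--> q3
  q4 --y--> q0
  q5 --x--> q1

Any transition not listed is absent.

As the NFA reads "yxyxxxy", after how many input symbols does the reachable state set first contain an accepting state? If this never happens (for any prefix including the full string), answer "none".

2

Start in {q0}.
Read 'y': q0→{q1, q4, q5}; now {q1, q4, q5}.
Read 'x': q1→∅, q4→{q3}, q5→{q1}; now {q1, q3}.
None of the earlier sets intersect F, but {q1, q3} does.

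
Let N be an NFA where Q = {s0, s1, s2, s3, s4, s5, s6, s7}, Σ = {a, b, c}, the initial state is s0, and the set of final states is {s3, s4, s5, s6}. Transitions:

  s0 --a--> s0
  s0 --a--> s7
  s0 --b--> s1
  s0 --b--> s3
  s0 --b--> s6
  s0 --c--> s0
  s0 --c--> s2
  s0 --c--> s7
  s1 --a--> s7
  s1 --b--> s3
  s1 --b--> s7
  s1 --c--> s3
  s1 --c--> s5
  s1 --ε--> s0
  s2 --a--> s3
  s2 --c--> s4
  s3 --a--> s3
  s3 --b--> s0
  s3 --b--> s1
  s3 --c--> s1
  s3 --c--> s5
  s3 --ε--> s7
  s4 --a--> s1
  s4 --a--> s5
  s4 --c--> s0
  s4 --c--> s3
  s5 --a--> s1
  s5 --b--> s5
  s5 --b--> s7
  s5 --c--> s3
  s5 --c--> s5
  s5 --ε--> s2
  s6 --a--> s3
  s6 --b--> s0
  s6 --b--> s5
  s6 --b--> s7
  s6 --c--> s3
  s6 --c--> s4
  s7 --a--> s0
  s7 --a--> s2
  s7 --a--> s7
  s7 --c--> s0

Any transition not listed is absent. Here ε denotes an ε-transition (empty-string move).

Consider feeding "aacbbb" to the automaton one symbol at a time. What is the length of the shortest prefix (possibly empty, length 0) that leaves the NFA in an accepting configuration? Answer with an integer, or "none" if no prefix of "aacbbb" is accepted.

3

Start in {s0}.
Read 'a': {s0} → {s0, s7}.
Read 'a': {s0, s7} → {s0, s2, s7}.
Read 'c': {s0, s2, s7} → {s0, s2, s4, s7}.
None of the earlier sets intersect F, but {s0, s2, s4, s7} does.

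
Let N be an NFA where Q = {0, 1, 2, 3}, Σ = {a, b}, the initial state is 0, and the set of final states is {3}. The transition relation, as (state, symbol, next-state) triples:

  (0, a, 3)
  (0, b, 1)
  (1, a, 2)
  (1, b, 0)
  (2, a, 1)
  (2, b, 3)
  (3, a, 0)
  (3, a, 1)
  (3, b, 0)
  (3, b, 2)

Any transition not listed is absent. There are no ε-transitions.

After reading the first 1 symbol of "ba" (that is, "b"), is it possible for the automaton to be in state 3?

No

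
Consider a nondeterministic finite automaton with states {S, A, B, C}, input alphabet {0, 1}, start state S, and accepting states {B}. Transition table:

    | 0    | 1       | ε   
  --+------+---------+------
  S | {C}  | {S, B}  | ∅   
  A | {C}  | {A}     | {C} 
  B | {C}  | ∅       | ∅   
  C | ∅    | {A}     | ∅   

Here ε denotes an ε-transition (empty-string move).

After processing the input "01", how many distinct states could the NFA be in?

Start in {S}.
Read '0': S→{C}; now {C}.
Read '1': C→{A}; union {A}; ε-closure = {A, C}.
That set has 2 states.

2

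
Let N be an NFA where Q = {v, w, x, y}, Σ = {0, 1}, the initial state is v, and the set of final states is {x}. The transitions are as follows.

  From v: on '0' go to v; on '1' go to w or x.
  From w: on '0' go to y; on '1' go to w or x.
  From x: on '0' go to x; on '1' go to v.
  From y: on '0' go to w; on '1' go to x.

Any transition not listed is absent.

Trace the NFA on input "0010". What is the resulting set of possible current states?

Start in {v}.
Read '0': {v} → {v}.
Read '0': {v} → {v}.
Read '1': {v} → {w, x}.
Read '0': {w, x} → {x, y}.

{x, y}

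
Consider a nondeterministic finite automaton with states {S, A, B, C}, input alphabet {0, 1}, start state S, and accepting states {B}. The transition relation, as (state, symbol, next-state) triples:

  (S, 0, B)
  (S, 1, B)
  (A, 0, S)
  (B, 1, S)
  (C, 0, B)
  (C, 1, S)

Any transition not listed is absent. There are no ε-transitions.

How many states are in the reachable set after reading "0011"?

Start in {S}.
Read '0': S→{B}; now {B}.
Read '0': B→∅; now ∅.
The set is empty and remains empty for the remaining 2 symbols.
That set has 0 states.

0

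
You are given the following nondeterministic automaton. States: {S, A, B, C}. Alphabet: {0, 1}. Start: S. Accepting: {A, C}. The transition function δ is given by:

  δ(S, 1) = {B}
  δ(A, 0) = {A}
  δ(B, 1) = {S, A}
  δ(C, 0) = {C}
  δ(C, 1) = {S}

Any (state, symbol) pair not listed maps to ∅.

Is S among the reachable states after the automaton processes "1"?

No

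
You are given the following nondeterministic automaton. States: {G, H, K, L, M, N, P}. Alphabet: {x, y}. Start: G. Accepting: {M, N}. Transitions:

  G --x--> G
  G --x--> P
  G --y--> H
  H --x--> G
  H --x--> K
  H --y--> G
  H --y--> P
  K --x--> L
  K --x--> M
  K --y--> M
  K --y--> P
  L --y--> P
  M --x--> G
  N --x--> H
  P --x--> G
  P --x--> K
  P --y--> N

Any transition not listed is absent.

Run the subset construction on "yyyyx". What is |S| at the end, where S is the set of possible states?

Start in {G}.
Read 'y': G→{H}; now {H}.
Read 'y': H→{G, P}; now {G, P}.
Read 'y': G→{H}, P→{N}; now {H, N}.
Read 'y': H→{G, P}, N→∅; now {G, P}.
Read 'x': G→{G, P}, P→{G, K}; now {G, K, P}.
That set has 3 states.

3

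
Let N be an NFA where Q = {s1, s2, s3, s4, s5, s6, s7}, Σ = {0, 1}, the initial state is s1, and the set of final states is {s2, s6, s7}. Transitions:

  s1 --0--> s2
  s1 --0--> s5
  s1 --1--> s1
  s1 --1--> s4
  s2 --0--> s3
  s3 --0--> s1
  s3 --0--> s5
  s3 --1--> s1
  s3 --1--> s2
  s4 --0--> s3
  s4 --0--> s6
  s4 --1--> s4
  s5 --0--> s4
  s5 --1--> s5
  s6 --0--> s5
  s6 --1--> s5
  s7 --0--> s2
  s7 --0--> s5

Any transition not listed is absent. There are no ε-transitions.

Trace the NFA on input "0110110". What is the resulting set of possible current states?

{s3, s6}

Start in {s1}.
Read '0': {s1} → {s2, s5}.
Read '1': {s2, s5} → {s5}.
Read '1': {s5} → {s5}.
Read '0': {s5} → {s4}.
Read '1': {s4} → {s4}.
Read '1': {s4} → {s4}.
Read '0': {s4} → {s3, s6}.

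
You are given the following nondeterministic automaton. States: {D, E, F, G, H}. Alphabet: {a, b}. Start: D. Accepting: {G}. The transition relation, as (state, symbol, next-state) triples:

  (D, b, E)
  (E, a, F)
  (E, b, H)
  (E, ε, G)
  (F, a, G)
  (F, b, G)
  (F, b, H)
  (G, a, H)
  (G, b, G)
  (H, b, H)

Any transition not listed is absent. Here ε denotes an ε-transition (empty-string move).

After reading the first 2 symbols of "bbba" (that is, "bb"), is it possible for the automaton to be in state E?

No

Start in {D}.
Read 'b': D→{E}; union {E}; ε-closure = {E, G}.
Read 'b': E→{H}, G→{G}; now {G, H}.
State E is not in {G, H}.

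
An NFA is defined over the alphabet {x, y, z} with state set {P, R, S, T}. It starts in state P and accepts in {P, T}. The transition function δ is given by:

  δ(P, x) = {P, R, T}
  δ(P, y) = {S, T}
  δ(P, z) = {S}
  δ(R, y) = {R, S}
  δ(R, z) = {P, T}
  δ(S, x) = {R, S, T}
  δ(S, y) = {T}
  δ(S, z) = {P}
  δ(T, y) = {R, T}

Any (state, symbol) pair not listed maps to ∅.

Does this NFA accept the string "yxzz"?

No

Start in {P}.
Read 'y': {P} → {S, T}.
Read 'x': {S, T} → {R, S, T}.
Read 'z': {R, S, T} → {P, T}.
Read 'z': {P, T} → {S}.
The final set {S} contains no accepting state.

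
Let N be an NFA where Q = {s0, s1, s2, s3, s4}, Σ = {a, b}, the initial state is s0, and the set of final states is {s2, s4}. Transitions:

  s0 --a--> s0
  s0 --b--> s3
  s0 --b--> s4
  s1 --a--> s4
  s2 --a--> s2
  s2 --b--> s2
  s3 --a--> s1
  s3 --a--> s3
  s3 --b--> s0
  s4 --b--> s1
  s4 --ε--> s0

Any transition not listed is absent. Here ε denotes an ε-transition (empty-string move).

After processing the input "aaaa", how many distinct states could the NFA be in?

1

Start in {s0}.
Read 'a': s0→{s0}; now {s0}.
Read 'a': s0→{s0}; now {s0}.
Read 'a': s0→{s0}; now {s0}.
Read 'a': s0→{s0}; now {s0}.
That set has 1 state.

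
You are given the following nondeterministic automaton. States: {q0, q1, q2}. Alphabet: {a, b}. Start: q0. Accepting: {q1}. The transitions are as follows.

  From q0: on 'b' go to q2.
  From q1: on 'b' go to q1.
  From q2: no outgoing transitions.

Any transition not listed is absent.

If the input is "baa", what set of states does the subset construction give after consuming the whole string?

∅

Start in {q0}.
Read 'b': q0→{q2}; now {q2}.
Read 'a': q2→∅; now ∅.
The set is empty and remains empty for the remaining 1 symbol.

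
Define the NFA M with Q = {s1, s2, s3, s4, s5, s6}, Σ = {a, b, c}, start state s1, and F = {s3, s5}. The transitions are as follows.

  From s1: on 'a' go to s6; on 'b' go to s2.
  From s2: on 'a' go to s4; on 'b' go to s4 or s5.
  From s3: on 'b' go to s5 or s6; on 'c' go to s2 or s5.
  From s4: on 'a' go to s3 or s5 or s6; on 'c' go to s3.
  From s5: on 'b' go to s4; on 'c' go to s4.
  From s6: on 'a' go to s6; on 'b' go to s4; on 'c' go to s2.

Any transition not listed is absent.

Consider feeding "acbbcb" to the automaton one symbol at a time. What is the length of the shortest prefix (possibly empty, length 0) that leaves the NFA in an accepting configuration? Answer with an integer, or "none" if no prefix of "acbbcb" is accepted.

Start in {s1}.
Read 'a': s1→{s6}; now {s6}.
Read 'c': s6→{s2}; now {s2}.
Read 'b': s2→{s4, s5}; now {s4, s5}.
None of the earlier sets intersect F, but {s4, s5} does.

3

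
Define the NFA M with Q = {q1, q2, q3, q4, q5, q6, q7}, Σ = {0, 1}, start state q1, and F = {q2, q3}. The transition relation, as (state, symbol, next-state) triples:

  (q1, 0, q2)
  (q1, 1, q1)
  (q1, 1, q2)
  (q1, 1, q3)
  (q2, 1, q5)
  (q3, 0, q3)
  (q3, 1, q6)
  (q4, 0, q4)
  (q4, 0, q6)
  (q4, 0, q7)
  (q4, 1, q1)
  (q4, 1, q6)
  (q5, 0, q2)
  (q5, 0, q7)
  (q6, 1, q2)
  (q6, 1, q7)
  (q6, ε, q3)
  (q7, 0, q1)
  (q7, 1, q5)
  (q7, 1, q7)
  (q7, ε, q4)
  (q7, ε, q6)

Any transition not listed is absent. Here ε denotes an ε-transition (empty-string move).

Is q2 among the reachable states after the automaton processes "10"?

Yes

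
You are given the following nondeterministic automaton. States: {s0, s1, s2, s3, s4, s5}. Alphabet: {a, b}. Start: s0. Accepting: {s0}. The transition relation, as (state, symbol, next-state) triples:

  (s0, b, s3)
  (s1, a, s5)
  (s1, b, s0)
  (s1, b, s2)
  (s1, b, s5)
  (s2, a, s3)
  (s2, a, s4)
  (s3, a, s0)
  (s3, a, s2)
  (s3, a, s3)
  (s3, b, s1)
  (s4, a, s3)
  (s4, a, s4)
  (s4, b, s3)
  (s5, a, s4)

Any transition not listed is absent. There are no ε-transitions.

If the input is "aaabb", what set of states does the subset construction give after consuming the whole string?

∅

Start in {s0}.
Read 'a': s0→∅; now ∅.
The set is empty and remains empty for the remaining 4 symbols.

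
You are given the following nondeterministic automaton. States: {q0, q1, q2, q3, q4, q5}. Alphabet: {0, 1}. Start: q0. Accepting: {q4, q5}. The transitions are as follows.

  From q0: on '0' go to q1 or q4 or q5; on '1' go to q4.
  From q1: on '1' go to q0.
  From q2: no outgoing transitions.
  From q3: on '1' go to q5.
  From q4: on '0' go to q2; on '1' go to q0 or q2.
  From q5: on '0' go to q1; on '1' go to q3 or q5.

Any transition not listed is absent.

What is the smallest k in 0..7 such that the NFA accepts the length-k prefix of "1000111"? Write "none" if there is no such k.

1

Start in {q0}.
Read '1': q0→{q4}; now {q4}.
None of the earlier sets intersect F, but {q4} does.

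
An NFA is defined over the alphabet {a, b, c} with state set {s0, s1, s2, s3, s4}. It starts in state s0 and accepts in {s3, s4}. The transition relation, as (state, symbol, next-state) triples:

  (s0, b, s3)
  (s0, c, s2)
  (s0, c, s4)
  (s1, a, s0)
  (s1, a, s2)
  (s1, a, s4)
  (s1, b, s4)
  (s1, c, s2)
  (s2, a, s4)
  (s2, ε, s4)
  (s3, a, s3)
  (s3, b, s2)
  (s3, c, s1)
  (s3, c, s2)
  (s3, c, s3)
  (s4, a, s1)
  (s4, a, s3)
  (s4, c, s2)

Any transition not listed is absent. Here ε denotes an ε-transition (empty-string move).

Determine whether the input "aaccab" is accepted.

No

Start in {s0}.
Read 'a': s0→∅; now ∅.
The set is empty and remains empty for the remaining 5 symbols.
The final set ∅ contains no accepting state.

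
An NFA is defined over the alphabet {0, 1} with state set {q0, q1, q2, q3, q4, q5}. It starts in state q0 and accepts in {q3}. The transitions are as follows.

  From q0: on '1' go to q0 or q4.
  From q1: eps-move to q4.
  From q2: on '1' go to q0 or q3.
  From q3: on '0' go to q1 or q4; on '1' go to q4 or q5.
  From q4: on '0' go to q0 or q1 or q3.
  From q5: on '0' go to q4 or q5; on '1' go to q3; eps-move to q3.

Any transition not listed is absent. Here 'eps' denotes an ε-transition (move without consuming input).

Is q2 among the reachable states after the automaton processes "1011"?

Start in {q0}.
Read '1': q0→{q0, q4}; now {q0, q4}.
Read '0': q0→∅, q4→{q0, q1, q3}; union {q0, q1, q3}; ε-closure = {q0, q1, q3, q4}.
Read '1': q0→{q0, q4}, q1→∅, q3→{q4, q5}, q4→∅; union {q0, q4, q5}; ε-closure = {q0, q3, q4, q5}.
Read '1': q0→{q0, q4}, q3→{q4, q5}, q4→∅, q5→{q3}; now {q0, q3, q4, q5}.
State q2 is not in {q0, q3, q4, q5}.

No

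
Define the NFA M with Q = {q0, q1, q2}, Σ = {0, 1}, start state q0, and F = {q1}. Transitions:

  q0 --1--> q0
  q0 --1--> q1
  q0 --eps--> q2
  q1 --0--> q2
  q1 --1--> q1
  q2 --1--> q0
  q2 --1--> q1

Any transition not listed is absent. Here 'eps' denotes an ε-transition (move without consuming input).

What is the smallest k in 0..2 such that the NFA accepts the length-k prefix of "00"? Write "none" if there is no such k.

Start: ε-closure({q0}) = {q0, q2}.
Read '0': {q0, q2} → ∅.
The set is empty and remains empty for the remaining 1 symbol.
No reachable set along the way intersects F.

none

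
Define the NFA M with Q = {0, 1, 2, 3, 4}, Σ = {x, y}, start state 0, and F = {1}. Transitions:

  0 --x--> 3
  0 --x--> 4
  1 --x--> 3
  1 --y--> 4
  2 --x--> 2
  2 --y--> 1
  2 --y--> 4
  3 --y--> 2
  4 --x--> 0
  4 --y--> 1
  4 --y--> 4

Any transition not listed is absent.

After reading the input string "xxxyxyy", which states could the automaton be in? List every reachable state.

Start in {0}.
Read 'x': {0} → {3, 4}.
Read 'x': {3, 4} → {0}.
Read 'x': {0} → {3, 4}.
Read 'y': {3, 4} → {1, 2, 4}.
Read 'x': {1, 2, 4} → {0, 2, 3}.
Read 'y': {0, 2, 3} → {1, 2, 4}.
Read 'y': {1, 2, 4} → {1, 4}.

{1, 4}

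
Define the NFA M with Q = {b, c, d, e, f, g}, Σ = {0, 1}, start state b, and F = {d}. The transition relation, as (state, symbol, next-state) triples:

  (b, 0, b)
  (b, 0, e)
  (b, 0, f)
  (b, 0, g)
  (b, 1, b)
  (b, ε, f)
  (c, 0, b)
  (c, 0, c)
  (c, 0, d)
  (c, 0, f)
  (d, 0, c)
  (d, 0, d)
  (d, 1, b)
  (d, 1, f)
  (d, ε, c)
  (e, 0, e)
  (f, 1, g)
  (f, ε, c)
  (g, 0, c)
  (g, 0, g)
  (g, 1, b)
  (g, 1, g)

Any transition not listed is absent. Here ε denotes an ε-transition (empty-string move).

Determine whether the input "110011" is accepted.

No

Start: ε-closure({b}) = {b, c, f}.
Read '1': b→{b}, c→∅, f→{g}; union {b, g}; ε-closure = {b, c, f, g}.
Read '1': b→{b}, c→∅, f→{g}, g→{b, g}; union {b, g}; ε-closure = {b, c, f, g}.
Read '0': b→{b, e, f, g}, c→{b, c, d, f}, f→∅, g→{c, g}; now {b, c, d, e, f, g}.
Read '0': b→{b, e, f, g}, c→{b, c, d, f}, d→{c, d}, e→{e}, f→∅, g→{c, g}; now {b, c, d, e, f, g}.
Read '1': b→{b}, c→∅, d→{b, f}, e→∅, f→{g}, g→{b, g}; union {b, f, g}; ε-closure = {b, c, f, g}.
Read '1': b→{b}, c→∅, f→{g}, g→{b, g}; union {b, g}; ε-closure = {b, c, f, g}.
The final set {b, c, f, g} contains no accepting state.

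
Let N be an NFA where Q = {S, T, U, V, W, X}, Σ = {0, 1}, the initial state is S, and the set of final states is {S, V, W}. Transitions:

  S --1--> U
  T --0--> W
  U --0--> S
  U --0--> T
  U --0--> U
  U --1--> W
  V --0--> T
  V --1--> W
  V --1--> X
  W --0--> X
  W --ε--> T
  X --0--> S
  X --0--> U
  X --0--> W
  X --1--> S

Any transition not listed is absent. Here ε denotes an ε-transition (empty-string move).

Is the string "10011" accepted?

Start in {S}.
Read '1': S→{U}; now {U}.
Read '0': U→{S, T, U}; now {S, T, U}.
Read '0': S→∅, T→{W}, U→{S, T, U}; now {S, T, U, W}.
Read '1': S→{U}, T→∅, U→{W}, W→∅; union {U, W}; ε-closure = {T, U, W}.
Read '1': T→∅, U→{W}, W→∅; union {W}; ε-closure = {T, W}.
The final set {T, W} contains the accepting state W.

Yes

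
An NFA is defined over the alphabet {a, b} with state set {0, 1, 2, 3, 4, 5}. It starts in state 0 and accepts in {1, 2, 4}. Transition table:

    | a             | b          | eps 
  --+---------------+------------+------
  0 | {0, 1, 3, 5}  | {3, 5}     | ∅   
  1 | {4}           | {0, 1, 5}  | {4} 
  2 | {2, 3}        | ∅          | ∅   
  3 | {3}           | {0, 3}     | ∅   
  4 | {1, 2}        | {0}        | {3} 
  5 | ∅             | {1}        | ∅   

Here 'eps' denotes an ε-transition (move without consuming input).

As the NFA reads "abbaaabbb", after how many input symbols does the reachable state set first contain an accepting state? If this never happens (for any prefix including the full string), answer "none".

Start in {0}.
Read 'a': {0} → {0, 1, 3, 4, 5}.
None of the earlier sets intersect F, but {0, 1, 3, 4, 5} does.

1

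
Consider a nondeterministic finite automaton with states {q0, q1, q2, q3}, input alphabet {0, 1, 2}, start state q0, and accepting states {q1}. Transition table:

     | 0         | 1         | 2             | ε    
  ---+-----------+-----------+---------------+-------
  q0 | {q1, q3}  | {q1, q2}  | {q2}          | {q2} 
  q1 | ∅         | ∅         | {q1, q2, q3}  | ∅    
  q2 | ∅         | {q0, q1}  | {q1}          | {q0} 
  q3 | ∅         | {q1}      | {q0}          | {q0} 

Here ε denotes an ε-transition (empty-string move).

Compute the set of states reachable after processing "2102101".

{q0, q1, q2}

Start: ε-closure({q0}) = {q0, q2}.
Read '2': {q0, q2} → {q0, q1, q2}.
Read '1': {q0, q1, q2} → {q0, q1, q2}.
Read '0': {q0, q1, q2} → {q0, q1, q2, q3}.
Read '2': {q0, q1, q2, q3} → {q0, q1, q2, q3}.
Read '1': {q0, q1, q2, q3} → {q0, q1, q2}.
Read '0': {q0, q1, q2} → {q0, q1, q2, q3}.
Read '1': {q0, q1, q2, q3} → {q0, q1, q2}.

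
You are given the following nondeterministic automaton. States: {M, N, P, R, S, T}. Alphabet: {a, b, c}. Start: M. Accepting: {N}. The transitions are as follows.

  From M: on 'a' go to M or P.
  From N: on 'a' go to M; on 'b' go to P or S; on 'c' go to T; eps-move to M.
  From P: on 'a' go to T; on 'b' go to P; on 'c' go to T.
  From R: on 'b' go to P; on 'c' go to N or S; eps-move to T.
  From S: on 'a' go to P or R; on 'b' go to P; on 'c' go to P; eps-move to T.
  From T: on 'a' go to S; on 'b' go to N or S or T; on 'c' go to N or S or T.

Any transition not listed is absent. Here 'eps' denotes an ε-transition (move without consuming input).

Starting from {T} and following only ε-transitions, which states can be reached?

{T}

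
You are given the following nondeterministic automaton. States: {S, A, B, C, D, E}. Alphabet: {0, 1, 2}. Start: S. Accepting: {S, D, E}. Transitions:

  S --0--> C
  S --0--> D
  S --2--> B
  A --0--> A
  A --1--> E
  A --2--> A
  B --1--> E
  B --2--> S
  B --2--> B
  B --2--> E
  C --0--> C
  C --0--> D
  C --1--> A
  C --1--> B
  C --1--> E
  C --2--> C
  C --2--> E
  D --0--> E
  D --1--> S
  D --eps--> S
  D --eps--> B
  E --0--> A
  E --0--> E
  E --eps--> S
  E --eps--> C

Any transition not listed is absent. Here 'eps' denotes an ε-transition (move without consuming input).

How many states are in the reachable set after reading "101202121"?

Start in {S}.
Read '1': {S} → ∅.
The set is empty and remains empty for the remaining 8 symbols.
That set has 0 states.

0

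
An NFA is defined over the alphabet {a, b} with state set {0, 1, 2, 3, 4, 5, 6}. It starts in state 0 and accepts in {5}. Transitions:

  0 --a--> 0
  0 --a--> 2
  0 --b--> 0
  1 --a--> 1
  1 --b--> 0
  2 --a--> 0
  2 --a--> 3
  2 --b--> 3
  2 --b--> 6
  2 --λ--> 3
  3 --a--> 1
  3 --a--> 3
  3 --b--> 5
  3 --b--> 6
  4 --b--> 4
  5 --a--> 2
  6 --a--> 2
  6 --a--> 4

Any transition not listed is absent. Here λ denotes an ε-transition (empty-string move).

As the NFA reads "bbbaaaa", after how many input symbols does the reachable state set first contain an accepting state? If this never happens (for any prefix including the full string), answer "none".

none

Start in {0}.
Read 'b': 0→{0}; now {0}.
Read 'b': 0→{0}; now {0}.
Read 'b': 0→{0}; now {0}.
Read 'a': 0→{0, 2}; union {0, 2}; ε-closure = {0, 2, 3}.
Read 'a': 0→{0, 2}, 2→{0, 3}, 3→{1, 3}; now {0, 1, 2, 3}.
Read 'a': 0→{0, 2}, 1→{1}, 2→{0, 3}, 3→{1, 3}; now {0, 1, 2, 3}.
Read 'a': 0→{0, 2}, 1→{1}, 2→{0, 3}, 3→{1, 3}; now {0, 1, 2, 3}.
No reachable set along the way intersects F.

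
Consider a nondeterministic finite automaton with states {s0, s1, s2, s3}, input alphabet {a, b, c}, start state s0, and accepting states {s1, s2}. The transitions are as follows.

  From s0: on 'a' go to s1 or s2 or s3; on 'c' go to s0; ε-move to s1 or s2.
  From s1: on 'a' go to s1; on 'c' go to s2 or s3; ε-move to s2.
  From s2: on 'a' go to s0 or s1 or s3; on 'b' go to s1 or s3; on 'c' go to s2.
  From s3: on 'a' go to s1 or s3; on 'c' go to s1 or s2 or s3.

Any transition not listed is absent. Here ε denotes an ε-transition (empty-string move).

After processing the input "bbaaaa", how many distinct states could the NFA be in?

Start: ε-closure({s0}) = {s0, s1, s2}.
Read 'b': {s0, s1, s2} → {s1, s2, s3}.
Read 'b': {s1, s2, s3} → {s1, s2, s3}.
Read 'a': {s1, s2, s3} → {s0, s1, s2, s3}.
Read 'a': {s0, s1, s2, s3} → {s0, s1, s2, s3}.
Read 'a': {s0, s1, s2, s3} → {s0, s1, s2, s3}.
Read 'a': {s0, s1, s2, s3} → {s0, s1, s2, s3}.
That set has 4 states.

4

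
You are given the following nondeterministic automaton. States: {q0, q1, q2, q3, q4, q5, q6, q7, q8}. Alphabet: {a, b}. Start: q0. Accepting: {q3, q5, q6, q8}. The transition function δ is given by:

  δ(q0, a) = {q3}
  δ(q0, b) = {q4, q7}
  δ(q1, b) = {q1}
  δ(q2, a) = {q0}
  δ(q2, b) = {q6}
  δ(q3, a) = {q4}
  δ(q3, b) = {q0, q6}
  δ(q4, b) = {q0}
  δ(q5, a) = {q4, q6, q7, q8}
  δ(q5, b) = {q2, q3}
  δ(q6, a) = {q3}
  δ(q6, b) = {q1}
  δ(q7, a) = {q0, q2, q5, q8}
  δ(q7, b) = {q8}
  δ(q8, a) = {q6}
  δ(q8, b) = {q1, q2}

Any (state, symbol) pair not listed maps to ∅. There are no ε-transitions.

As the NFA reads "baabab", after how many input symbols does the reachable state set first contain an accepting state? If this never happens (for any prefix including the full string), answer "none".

Start in {q0}.
Read 'b': {q0} → {q4, q7}.
Read 'a': {q4, q7} → {q0, q2, q5, q8}.
None of the earlier sets intersect F, but {q0, q2, q5, q8} does.

2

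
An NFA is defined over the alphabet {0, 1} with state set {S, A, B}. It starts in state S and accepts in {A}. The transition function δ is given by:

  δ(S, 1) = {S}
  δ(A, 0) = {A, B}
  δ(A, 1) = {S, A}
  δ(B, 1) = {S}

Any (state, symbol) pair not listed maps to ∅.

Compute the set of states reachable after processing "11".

{S}

Start in {S}.
Read '1': {S} → {S}.
Read '1': {S} → {S}.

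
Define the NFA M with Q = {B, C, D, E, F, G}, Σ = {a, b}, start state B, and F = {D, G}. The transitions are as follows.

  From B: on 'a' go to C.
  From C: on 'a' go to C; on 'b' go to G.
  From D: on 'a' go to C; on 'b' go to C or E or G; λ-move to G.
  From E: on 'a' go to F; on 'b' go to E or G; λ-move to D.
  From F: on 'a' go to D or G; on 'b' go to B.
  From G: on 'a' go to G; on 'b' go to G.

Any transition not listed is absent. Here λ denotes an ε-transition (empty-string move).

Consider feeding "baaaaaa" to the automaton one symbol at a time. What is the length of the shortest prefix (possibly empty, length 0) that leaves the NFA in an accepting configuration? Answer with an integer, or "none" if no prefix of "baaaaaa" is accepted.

none

Start in {B}.
Read 'b': B→∅; now ∅.
The set is empty and remains empty for the remaining 6 symbols.
No reachable set along the way intersects F.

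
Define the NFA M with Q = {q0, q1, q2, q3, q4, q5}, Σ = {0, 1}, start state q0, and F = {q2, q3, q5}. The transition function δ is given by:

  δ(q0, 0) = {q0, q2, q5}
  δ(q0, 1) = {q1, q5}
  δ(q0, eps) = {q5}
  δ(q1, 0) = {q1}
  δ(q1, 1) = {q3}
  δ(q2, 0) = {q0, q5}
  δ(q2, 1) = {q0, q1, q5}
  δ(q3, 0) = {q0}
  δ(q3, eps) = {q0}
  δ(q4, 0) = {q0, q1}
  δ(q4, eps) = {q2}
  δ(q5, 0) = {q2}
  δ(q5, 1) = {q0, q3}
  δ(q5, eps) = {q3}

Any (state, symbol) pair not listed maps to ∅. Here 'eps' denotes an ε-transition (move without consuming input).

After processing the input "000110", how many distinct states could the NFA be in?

Start: ε-closure({q0}) = {q0, q3, q5}.
Read '0': q0→{q0, q2, q5}, q3→{q0}, q5→{q2}; union {q0, q2, q5}; ε-closure = {q0, q2, q3, q5}.
Read '0': q0→{q0, q2, q5}, q2→{q0, q5}, q3→{q0}, q5→{q2}; union {q0, q2, q5}; ε-closure = {q0, q2, q3, q5}.
Read '0': q0→{q0, q2, q5}, q2→{q0, q5}, q3→{q0}, q5→{q2}; union {q0, q2, q5}; ε-closure = {q0, q2, q3, q5}.
Read '1': q0→{q1, q5}, q2→{q0, q1, q5}, q3→∅, q5→{q0, q3}; now {q0, q1, q3, q5}.
Read '1': q0→{q1, q5}, q1→{q3}, q3→∅, q5→{q0, q3}; now {q0, q1, q3, q5}.
Read '0': q0→{q0, q2, q5}, q1→{q1}, q3→{q0}, q5→{q2}; union {q0, q1, q2, q5}; ε-closure = {q0, q1, q2, q3, q5}.
That set has 5 states.

5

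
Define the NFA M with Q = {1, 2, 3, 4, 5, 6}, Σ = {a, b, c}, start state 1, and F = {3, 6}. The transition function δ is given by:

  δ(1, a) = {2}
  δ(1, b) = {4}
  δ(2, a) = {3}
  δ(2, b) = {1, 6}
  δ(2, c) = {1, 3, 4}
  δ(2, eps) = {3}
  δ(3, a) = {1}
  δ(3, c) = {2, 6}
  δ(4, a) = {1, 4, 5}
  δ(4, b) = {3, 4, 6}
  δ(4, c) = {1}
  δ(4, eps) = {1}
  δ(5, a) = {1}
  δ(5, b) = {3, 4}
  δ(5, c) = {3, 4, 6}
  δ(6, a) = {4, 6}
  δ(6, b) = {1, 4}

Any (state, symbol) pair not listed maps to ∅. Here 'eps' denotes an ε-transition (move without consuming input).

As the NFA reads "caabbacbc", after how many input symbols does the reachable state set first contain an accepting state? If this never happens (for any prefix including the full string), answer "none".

none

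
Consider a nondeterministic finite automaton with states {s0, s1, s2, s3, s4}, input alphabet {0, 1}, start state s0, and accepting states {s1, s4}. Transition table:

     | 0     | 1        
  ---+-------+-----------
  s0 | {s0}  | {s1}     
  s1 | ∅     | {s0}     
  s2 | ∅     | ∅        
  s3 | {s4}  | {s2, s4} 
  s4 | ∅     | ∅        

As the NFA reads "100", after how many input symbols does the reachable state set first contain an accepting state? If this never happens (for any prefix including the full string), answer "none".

1

Start in {s0}.
Read '1': s0→{s1}; now {s1}.
None of the earlier sets intersect F, but {s1} does.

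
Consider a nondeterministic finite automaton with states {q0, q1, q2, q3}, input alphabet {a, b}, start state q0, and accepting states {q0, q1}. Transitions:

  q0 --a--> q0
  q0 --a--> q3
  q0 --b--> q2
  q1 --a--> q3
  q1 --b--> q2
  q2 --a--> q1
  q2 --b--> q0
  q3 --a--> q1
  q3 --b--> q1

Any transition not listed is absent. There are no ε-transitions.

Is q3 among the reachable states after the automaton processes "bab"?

Start in {q0}.
Read 'b': {q0} → {q2}.
Read 'a': {q2} → {q1}.
Read 'b': {q1} → {q2}.
State q3 is not in {q2}.

No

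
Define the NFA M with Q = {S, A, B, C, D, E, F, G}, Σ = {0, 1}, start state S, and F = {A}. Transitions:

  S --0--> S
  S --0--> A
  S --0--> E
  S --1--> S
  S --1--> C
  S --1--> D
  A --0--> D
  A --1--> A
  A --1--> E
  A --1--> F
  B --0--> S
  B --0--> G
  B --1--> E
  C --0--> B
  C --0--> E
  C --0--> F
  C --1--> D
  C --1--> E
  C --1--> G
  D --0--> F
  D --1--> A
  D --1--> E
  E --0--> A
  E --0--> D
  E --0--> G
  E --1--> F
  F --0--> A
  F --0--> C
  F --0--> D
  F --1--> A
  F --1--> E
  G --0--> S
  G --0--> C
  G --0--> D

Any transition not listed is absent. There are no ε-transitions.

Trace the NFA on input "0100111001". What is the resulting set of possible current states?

Start in {S}.
Read '0': {S} → {S, A, E}.
Read '1': {S, A, E} → {S, A, C, D, E, F}.
Read '0': {S, A, C, D, E, F} → {S, A, B, C, D, E, F, G}.
Read '0': {S, A, B, C, D, E, F, G} → {S, A, B, C, D, E, F, G}.
Read '1': {S, A, B, C, D, E, F, G} → {S, A, C, D, E, F, G}.
Read '1': {S, A, C, D, E, F, G} → {S, A, C, D, E, F, G}.
Read '1': {S, A, C, D, E, F, G} → {S, A, C, D, E, F, G}.
Read '0': {S, A, C, D, E, F, G} → {S, A, B, C, D, E, F, G}.
Read '0': {S, A, B, C, D, E, F, G} → {S, A, B, C, D, E, F, G}.
Read '1': {S, A, B, C, D, E, F, G} → {S, A, C, D, E, F, G}.

{S, A, C, D, E, F, G}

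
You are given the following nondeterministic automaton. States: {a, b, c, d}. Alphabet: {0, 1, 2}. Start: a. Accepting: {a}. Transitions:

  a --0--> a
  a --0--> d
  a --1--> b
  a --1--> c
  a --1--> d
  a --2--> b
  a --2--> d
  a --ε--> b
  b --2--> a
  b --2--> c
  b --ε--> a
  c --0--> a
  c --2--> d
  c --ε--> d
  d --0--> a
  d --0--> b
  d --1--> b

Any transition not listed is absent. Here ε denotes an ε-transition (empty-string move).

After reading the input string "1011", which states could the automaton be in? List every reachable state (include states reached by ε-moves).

Start: ε-closure({a}) = {a, b}.
Read '1': a→{b, c, d}, b→∅; union {b, c, d}; ε-closure = {a, b, c, d}.
Read '0': a→{a, d}, b→∅, c→{a}, d→{a, b}; now {a, b, d}.
Read '1': a→{b, c, d}, b→∅, d→{b}; union {b, c, d}; ε-closure = {a, b, c, d}.
Read '1': a→{b, c, d}, b→∅, c→∅, d→{b}; union {b, c, d}; ε-closure = {a, b, c, d}.

{a, b, c, d}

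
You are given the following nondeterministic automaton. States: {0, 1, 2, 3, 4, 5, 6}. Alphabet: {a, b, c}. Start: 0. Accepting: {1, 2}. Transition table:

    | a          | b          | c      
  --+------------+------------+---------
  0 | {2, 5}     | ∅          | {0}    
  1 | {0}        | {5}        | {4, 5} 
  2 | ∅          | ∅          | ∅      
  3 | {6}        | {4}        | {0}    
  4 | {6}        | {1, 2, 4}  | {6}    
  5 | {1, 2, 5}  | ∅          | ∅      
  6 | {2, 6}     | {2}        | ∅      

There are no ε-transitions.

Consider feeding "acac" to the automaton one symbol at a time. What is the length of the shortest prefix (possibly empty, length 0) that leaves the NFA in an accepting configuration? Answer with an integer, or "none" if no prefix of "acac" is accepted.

Start in {0}.
Read 'a': 0→{2, 5}; now {2, 5}.
None of the earlier sets intersect F, but {2, 5} does.

1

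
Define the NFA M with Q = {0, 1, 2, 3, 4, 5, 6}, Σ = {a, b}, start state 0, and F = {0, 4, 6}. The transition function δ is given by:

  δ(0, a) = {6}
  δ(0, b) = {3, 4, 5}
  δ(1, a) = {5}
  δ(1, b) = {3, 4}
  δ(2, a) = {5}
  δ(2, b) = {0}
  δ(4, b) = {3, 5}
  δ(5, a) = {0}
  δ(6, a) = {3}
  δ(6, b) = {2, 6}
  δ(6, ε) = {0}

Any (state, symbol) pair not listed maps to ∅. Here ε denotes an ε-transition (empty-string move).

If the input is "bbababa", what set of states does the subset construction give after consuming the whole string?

Start in {0}.
Read 'b': 0→{3, 4, 5}; now {3, 4, 5}.
Read 'b': 3→∅, 4→{3, 5}, 5→∅; now {3, 5}.
Read 'a': 3→∅, 5→{0}; now {0}.
Read 'b': 0→{3, 4, 5}; now {3, 4, 5}.
Read 'a': 3→∅, 4→∅, 5→{0}; now {0}.
Read 'b': 0→{3, 4, 5}; now {3, 4, 5}.
Read 'a': 3→∅, 4→∅, 5→{0}; now {0}.

{0}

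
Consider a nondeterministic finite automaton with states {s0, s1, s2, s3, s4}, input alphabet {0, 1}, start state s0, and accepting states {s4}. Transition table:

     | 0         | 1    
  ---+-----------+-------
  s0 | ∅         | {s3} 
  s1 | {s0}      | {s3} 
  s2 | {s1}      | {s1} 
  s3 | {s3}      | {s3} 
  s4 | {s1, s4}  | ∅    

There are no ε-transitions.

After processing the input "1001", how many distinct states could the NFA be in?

Start in {s0}.
Read '1': {s0} → {s3}.
Read '0': {s3} → {s3}.
Read '0': {s3} → {s3}.
Read '1': {s3} → {s3}.
That set has 1 state.

1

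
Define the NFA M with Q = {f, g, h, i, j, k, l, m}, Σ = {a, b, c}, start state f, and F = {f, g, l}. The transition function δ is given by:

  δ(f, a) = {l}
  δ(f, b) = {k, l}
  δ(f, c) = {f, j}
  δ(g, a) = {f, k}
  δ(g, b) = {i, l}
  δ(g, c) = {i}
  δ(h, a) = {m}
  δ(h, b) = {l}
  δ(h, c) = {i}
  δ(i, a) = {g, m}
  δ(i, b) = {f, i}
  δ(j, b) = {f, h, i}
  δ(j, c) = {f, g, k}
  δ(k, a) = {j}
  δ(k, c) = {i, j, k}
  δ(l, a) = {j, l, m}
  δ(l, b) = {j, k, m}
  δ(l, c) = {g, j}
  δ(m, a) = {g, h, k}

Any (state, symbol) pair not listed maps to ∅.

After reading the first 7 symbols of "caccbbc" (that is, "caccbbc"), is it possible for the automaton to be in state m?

Start in {f}.
Read 'c': f→{f, j}; now {f, j}.
Read 'a': f→{l}, j→∅; now {l}.
Read 'c': l→{g, j}; now {g, j}.
Read 'c': g→{i}, j→{f, g, k}; now {f, g, i, k}.
Read 'b': f→{k, l}, g→{i, l}, i→{f, i}, k→∅; now {f, i, k, l}.
Read 'b': f→{k, l}, i→{f, i}, k→∅, l→{j, k, m}; now {f, i, j, k, l, m}.
Read 'c': f→{f, j}, i→∅, j→{f, g, k}, k→{i, j, k}, l→{g, j}, m→∅; now {f, g, i, j, k}.
State m is not in {f, g, i, j, k}.

No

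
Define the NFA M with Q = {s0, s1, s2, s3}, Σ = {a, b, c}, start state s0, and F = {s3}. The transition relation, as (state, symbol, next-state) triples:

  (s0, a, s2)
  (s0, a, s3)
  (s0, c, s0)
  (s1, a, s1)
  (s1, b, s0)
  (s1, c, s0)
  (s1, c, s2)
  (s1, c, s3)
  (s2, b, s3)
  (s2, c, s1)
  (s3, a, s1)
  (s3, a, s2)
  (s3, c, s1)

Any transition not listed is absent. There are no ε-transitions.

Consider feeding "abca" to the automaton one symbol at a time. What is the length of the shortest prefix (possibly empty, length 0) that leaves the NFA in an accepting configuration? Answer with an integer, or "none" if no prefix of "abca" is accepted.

1

Start in {s0}.
Read 'a': {s0} → {s2, s3}.
None of the earlier sets intersect F, but {s2, s3} does.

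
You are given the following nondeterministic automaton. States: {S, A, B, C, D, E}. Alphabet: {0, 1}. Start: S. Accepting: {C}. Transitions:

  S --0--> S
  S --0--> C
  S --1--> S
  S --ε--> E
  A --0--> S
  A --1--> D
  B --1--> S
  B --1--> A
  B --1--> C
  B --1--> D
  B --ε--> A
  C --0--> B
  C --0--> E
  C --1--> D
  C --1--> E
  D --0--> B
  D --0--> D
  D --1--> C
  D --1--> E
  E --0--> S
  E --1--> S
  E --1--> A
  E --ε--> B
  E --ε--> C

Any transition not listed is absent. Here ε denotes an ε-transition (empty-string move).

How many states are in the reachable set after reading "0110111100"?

6

Start: ε-closure({S}) = {S, A, B, C, E}.
Read '0': {S, A, B, C, E} → {S, A, B, C, E}.
Read '1': {S, A, B, C, E} → {S, A, B, C, D, E}.
Read '1': {S, A, B, C, D, E} → {S, A, B, C, D, E}.
Read '0': {S, A, B, C, D, E} → {S, A, B, C, D, E}.
Read '1': {S, A, B, C, D, E} → {S, A, B, C, D, E}.
Read '1': {S, A, B, C, D, E} → {S, A, B, C, D, E}.
Read '1': {S, A, B, C, D, E} → {S, A, B, C, D, E}.
Read '1': {S, A, B, C, D, E} → {S, A, B, C, D, E}.
Read '0': {S, A, B, C, D, E} → {S, A, B, C, D, E}.
Read '0': {S, A, B, C, D, E} → {S, A, B, C, D, E}.
That set has 6 states.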